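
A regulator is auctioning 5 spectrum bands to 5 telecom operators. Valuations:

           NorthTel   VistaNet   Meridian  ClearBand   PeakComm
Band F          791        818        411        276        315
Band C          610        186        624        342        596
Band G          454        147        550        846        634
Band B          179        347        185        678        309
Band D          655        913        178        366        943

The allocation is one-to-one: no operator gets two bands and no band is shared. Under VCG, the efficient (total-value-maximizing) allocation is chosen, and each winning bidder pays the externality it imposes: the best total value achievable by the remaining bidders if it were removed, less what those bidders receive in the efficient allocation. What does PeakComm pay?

PeakComm pays $168M.

Efficient allocation: NorthTel→Band F ($791M), VistaNet→Band D ($913M), Meridian→Band C ($624M), ClearBand→Band B ($678M), PeakComm→Band G ($634M); total welfare W = $3640M.
PeakComm receives Band G at value $634M, so the others get W − 634 = $3006M.
Without PeakComm: best allocation of the remaining 4 bidders over all 5 bands is NorthTel→Band F ($791M), VistaNet→Band D ($913M), Meridian→Band C ($624M), ClearBand→Band G ($846M), total $3174M.
VCG payment = (others' best without PeakComm) − (others' welfare with PeakComm) = 3174 − 3006 = $168M.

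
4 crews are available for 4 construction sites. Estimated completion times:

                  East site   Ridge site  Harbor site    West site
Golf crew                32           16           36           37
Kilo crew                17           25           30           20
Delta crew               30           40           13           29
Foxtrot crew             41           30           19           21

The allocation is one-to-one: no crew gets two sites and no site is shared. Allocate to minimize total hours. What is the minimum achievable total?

Optimal: Golf crew→Ridge site (16 hours), Kilo crew→East site (17 hours), Delta crew→Harbor site (13 hours), Foxtrot crew→West site (21 hours) — total 16+17+13+21 = 67 hours.
Next-best assignment: Golf crew→Ridge site, Kilo crew→East site, Delta crew→West site, Foxtrot crew→Harbor site = 81 hours.
Swapping Foxtrot crew↔Delta crew (Foxtrot crew→Harbor site 19 hours, Delta crew→West site 29 hours) adds 14.

Minimum total: 67 hours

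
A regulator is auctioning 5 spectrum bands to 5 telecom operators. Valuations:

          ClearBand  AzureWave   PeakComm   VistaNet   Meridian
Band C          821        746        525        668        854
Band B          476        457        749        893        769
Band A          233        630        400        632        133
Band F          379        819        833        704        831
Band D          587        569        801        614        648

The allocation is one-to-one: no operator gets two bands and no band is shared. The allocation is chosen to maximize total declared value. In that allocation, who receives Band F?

Optimal: ClearBand→Band C ($821M), AzureWave→Band A ($630M), PeakComm→Band D ($801M), VistaNet→Band B ($893M), Meridian→Band F ($831M) — total 821+630+801+893+831 = $3976M.
Max-entry greedy (repeatedly take the single best remaining cell) gives $3797M, worse by 179.
Checked against all permutations: $3976M is optimal.
Meridian's own top band is Band C ($854M), but forcing Meridian→Band C and reassigning the rest optimally gives only $3797M — worse by 179.

Meridian receives Band F.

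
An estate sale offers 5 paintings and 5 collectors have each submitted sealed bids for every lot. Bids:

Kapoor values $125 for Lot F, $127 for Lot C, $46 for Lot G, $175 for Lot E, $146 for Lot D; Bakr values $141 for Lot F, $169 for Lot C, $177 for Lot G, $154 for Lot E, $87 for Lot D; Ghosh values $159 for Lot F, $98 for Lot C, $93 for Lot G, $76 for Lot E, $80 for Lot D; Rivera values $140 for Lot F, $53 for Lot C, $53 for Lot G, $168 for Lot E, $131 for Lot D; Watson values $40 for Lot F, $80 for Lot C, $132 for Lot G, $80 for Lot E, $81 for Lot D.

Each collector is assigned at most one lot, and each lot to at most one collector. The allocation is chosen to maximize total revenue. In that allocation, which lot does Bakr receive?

Bakr receives Lot C.

Optimal: Kapoor→Lot D ($146), Bakr→Lot C ($169), Ghosh→Lot F ($159), Rivera→Lot E ($168), Watson→Lot G ($132) — total 146+169+159+168+132 = $774.
Column-greedy (each lot in turn goes to its best remaining collector) gives $766, worse by 8.
Next-best assignment: Kapoor→Lot E, Bakr→Lot C, Ghosh→Lot F, Rivera→Lot D, Watson→Lot G = $766.
Bakr's own top lot is Lot G ($177), but forcing Bakr→Lot G and reassigning the rest optimally gives only $730 — worse by 44.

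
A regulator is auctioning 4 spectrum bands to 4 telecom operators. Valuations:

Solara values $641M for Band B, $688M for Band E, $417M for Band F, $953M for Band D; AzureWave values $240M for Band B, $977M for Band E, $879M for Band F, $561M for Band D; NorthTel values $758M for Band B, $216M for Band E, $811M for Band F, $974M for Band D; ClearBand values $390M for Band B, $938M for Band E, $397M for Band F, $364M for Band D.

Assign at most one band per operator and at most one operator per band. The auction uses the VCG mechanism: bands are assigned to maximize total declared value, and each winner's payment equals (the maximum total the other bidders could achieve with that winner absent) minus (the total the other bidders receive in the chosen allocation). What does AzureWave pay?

Efficient allocation: Solara→Band D ($953M), AzureWave→Band F ($879M), NorthTel→Band B ($758M), ClearBand→Band E ($938M); total welfare W = $3528M.
AzureWave receives Band F at value $879M, so the others get W − 879 = $2649M.
Without AzureWave: best allocation of the remaining 3 bidders over all 4 bands is Solara→Band D ($953M), NorthTel→Band F ($811M), ClearBand→Band E ($938M), total $2702M.
VCG payment = (others' best without AzureWave) − (others' welfare with AzureWave) = 2702 − 2649 = $53M.

AzureWave pays $53M.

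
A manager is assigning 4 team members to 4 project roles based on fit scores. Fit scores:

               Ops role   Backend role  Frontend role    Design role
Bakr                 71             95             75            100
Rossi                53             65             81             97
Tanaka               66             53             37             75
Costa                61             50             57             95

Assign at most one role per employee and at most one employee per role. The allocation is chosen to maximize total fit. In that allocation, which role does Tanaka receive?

This is a one-to-one assignment (maximum-weight bipartite matching).
Optimal: Bakr→Backend role (95 pts), Rossi→Frontend role (81 pts), Tanaka→Ops role (66 pts), Costa→Design role (95 pts) — total 95+81+66+95 = 337 pts.
Max-entry greedy (repeatedly take the single best remaining cell) gives 297 pts, worse by 40.
No other one-to-one assignment exceeds 337 pts.
Tanaka's own top role is Design role (75 pts), but forcing Tanaka→Design role and reassigning the rest optimally gives only 312 pts — worse by 25.

Tanaka receives Ops role.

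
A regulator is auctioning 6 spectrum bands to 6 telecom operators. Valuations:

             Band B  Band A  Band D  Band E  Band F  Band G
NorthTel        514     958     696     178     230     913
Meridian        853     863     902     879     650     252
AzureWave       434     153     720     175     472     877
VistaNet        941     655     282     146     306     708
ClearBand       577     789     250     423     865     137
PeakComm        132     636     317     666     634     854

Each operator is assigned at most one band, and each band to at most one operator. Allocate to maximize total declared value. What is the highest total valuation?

Optimal: NorthTel→Band A ($958M), Meridian→Band E ($879M), AzureWave→Band D ($720M), VistaNet→Band B ($941M), ClearBand→Band F ($865M), PeakComm→Band G ($854M) — total 958+879+720+941+865+854 = $5217M.
Column-greedy (each band in turn goes to its best remaining operator) gives $5209M, worse by 8.

Max total: $5217M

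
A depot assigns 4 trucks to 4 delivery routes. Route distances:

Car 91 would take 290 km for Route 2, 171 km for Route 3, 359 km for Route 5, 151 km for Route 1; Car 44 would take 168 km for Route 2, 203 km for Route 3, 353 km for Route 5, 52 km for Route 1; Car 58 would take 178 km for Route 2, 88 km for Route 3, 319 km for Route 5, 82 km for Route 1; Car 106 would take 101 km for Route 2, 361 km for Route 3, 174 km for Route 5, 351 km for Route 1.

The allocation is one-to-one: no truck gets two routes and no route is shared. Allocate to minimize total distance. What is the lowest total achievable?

Optimal: Car 91→Route 3 (171 km), Car 44→Route 1 (52 km), Car 58→Route 2 (178 km), Car 106→Route 5 (174 km) — total 171+52+178+174 = 575 km.

Min total: 575 km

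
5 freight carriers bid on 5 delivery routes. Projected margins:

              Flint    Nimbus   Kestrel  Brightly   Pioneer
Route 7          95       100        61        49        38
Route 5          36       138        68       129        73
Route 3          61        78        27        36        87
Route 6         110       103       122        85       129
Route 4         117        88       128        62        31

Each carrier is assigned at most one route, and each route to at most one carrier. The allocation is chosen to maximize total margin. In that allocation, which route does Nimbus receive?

Nimbus receives Route 3.

Optimal: Flint→Route 7 ($95k), Nimbus→Route 3 ($78k), Kestrel→Route 4 ($128k), Brightly→Route 5 ($129k), Pioneer→Route 6 ($129k) — total 95+78+128+129+129 = $559k.
Row-greedy (each carrier in turn takes its best remaining route) gives $513k, worse by 46.
Swapping Nimbus↔Pioneer (Nimbus→Route 6 $103k, Pioneer→Route 3 $87k) loses 17.
Nimbus's own top route is Route 5 ($138k), but forcing Nimbus→Route 5 and reassigning the rest optimally gives only $533k — worse by 26.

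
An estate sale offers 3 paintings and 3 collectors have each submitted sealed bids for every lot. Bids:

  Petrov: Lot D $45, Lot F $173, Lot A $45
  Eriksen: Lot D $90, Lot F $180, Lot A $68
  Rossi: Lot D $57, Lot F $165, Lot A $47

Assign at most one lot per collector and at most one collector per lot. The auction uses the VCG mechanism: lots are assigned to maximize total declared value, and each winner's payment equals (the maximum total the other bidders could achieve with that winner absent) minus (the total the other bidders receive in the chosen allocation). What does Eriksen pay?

Efficient allocation: Petrov→Lot F ($173), Eriksen→Lot D ($90), Rossi→Lot A ($47); total welfare W = $310.
Eriksen receives Lot D at value $90, so the others get W − 90 = $220.
Without Eriksen: best allocation of the remaining 2 bidders over all 3 lots is Petrov→Lot F ($173), Rossi→Lot D ($57), total $230.
VCG payment = (others' best without Eriksen) − (others' welfare with Eriksen) = 230 − 220 = $10.

Eriksen pays $10.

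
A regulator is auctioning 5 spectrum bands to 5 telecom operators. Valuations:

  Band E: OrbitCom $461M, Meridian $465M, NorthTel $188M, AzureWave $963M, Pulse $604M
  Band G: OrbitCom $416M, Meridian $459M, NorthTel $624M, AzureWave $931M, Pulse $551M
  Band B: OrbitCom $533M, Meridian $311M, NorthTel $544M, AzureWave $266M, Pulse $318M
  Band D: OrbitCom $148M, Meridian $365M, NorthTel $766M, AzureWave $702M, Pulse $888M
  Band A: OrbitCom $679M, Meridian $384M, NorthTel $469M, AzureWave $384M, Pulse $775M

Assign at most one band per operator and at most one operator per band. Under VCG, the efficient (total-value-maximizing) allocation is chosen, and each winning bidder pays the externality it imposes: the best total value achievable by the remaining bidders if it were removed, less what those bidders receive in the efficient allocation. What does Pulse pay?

Pulse pays $222M.

Efficient allocation: OrbitCom→Band A ($679M), Meridian→Band G ($459M), NorthTel→Band B ($544M), AzureWave→Band E ($963M), Pulse→Band D ($888M); total welfare W = $3533M.
Pulse receives Band D at value $888M, so the others get W − 888 = $2645M.
Without Pulse: best allocation of the remaining 4 bidders over all 5 bands is OrbitCom→Band A ($679M), Meridian→Band G ($459M), NorthTel→Band D ($766M), AzureWave→Band E ($963M), total $2867M.
VCG payment = (others' best without Pulse) − (others' welfare with Pulse) = 2867 − 2645 = $222M.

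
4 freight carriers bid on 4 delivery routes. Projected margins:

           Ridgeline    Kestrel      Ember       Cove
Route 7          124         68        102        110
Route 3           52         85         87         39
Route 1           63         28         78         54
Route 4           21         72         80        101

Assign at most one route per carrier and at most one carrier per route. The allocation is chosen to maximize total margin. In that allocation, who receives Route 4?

This is the linear assignment problem.
Optimal: Ridgeline→Route 7 ($124k), Kestrel→Route 3 ($85k), Ember→Route 1 ($78k), Cove→Route 4 ($101k) — total 124+85+78+101 = $388k.
Column-greedy (each route in turn goes to its best remaining carrier) gives $337k, worse by 51.
Swapping Cove↔Ridgeline (Cove→Route 7 $110k, Ridgeline→Route 4 $21k) loses 94.
Cove's own top route is Route 7 ($110k), but forcing Cove→Route 7 and reassigning the rest optimally gives only $338k — worse by 50.

Cove receives Route 4.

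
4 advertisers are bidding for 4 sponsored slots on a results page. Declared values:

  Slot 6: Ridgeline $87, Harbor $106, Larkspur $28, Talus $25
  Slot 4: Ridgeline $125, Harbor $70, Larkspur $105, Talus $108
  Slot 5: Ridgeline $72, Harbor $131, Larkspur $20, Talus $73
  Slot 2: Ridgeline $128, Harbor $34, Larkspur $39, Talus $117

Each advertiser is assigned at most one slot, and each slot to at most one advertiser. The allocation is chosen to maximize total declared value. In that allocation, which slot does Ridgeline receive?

This is the linear assignment problem.
Optimal: Ridgeline→Slot 6 ($87), Harbor→Slot 5 ($131), Larkspur→Slot 4 ($105), Talus→Slot 2 ($117) — total 87+131+105+117 = $440.
Max-entry greedy (repeatedly take the single best remaining cell) gives $395, worse by 45.
Checked against all permutations: $440 is optimal.
Ridgeline's own top slot is Slot 2 ($128), but forcing Ridgeline→Slot 2 and reassigning the rest optimally gives only $412 — worse by 28.

Ridgeline receives Slot 6.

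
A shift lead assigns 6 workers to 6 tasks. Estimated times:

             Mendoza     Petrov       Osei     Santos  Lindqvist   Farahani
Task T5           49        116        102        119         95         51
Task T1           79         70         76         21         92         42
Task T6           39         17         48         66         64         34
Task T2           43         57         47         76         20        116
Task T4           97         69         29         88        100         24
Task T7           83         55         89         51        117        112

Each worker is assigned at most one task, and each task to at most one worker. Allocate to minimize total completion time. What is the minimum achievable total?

Minimum total: 208 min

Optimal: Mendoza→Task T5 (49 min), Petrov→Task T6 (17 min), Osei→Task T4 (29 min), Santos→Task T7 (51 min), Lindqvist→Task T2 (20 min), Farahani→Task T1 (42 min) — total 49+17+29+51+20+42 = 208 min.
Column-greedy (each task in turn goes to its cheapest remaining worker) gives 220 min, worse by 12.
Swapping Farahani↔Osei (Farahani→Task T4 24 min, Osei→Task T1 76 min) adds 29.
No other one-to-one assignment undercuts 208 min.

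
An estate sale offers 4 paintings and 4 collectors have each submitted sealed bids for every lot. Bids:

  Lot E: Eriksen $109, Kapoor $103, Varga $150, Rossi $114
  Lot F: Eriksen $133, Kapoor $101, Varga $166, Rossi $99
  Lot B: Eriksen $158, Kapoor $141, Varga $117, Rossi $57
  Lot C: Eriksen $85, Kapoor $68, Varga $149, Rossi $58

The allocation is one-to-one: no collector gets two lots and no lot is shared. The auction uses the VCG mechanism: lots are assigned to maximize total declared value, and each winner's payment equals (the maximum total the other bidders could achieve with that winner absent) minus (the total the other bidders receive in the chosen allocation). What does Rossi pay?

Rossi pays $4.

Efficient allocation: Eriksen→Lot F ($133), Kapoor→Lot B ($141), Varga→Lot C ($149), Rossi→Lot E ($114); total welfare W = $537.
Rossi receives Lot E at value $114, so the others get W − 114 = $423.
Without Rossi: best allocation of the remaining 3 bidders over all 4 lots is Eriksen→Lot B ($158), Kapoor→Lot E ($103), Varga→Lot F ($166), total $427.
VCG payment = (others' best without Rossi) − (others' welfare with Rossi) = 427 − 423 = $4.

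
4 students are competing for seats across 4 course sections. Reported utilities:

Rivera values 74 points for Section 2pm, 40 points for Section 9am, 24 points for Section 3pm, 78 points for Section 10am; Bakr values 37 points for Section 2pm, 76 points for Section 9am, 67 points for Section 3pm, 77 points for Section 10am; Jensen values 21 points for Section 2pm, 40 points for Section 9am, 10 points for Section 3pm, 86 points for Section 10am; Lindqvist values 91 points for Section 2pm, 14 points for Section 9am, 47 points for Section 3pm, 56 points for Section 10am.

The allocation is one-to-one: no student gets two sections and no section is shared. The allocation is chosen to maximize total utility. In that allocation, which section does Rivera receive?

Optimal: Rivera→Section 9am (40 points), Bakr→Section 3pm (67 points), Jensen→Section 10am (86 points), Lindqvist→Section 2pm (91 points) — total 40+67+86+91 = 284 points.
Column-greedy (each section in turn goes to its best remaining student) gives 277 points, worse by 7.
Swapping Bakr↔Rivera (Bakr→Section 9am 76 points, Rivera→Section 3pm 24 points) loses 7.
Rivera's own top section is Section 10am (78 points), but forcing Rivera→Section 10am and reassigning the rest optimally gives only 276 points — worse by 8.

Rivera receives Section 9am.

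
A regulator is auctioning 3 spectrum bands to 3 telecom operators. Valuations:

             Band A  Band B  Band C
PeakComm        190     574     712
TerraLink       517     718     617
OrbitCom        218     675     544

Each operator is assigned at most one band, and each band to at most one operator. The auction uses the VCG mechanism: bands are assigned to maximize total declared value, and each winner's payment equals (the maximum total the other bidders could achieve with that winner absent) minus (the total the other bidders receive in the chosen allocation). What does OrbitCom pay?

OrbitCom pays $201M.

Efficient allocation: PeakComm→Band C ($712M), TerraLink→Band A ($517M), OrbitCom→Band B ($675M); total welfare W = $1904M.
OrbitCom receives Band B at value $675M, so the others get W − 675 = $1229M.
Without OrbitCom: best allocation of the remaining 2 bidders over all 3 bands is PeakComm→Band C ($712M), TerraLink→Band B ($718M), total $1430M.
VCG payment = (others' best without OrbitCom) − (others' welfare with OrbitCom) = 1430 − 1229 = $201M.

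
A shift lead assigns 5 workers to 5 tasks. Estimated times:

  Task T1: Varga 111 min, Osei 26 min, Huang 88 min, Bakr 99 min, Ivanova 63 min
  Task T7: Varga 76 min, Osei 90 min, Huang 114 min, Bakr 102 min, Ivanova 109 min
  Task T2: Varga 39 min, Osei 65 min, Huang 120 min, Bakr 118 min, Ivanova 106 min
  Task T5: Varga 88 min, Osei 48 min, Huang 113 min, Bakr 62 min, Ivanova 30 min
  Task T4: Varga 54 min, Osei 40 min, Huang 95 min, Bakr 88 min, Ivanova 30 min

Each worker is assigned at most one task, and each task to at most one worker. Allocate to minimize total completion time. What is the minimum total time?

Optimal: Varga→Task T2 (39 min), Osei→Task T1 (26 min), Huang→Task T7 (114 min), Bakr→Task T5 (62 min), Ivanova→Task T4 (30 min) — total 39+26+114+62+30 = 271 min.
Min-entry greedy (repeatedly take the single cheapest remaining cell) gives 297 min, worse by 26.
Next-best assignment: Varga→Task T2, Osei→Task T1, Huang→Task T4, Bakr→Task T7, Ivanova→Task T5 = 292 min.

Minimum total: 271 min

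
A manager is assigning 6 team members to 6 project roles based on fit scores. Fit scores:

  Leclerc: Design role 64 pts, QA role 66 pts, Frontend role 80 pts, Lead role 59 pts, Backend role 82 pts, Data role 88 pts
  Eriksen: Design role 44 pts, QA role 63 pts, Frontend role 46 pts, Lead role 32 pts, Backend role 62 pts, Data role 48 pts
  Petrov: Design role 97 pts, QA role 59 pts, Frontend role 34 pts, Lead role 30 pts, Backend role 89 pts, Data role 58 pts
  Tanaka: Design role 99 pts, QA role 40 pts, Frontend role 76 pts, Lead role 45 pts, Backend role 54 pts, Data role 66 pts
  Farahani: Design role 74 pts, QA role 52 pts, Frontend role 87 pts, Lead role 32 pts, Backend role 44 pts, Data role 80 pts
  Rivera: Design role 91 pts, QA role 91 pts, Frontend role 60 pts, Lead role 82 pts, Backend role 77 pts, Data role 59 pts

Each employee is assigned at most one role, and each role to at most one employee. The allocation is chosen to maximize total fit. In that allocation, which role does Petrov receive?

Petrov receives Backend role.

Treat this as an assignment problem: match each employee to one role.
Optimal: Leclerc→Data role (88 pts), Eriksen→QA role (63 pts), Petrov→Backend role (89 pts), Tanaka→Design role (99 pts), Farahani→Frontend role (87 pts), Rivera→Lead role (82 pts) — total 88+63+89+99+87+82 = 508 pts.
Next-best assignment: Leclerc→Frontend role, Eriksen→QA role, Petrov→Backend role, Tanaka→Design role, Farahani→Data role, Rivera→Lead role = 493 pts.
Swapping Rivera↔Tanaka (Rivera→Design role 91 pts, Tanaka→Lead role 45 pts) loses 45.
Checked against all permutations: 508 pts is optimal.
Petrov's own top role is Design role (97 pts), but forcing Petrov→Design role and reassigning the rest optimally gives only 480 pts — worse by 28.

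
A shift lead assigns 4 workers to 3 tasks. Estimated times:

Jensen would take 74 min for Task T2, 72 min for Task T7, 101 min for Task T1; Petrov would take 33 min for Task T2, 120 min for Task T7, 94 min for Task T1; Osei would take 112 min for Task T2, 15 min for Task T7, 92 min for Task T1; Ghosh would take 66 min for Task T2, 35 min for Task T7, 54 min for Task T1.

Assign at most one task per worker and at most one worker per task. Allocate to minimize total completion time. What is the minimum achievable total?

Optimal: Petrov→Task T2 (33 min), Osei→Task T7 (15 min), Ghosh→Task T1 (54 min) — total 33+15+54 = 102 min.
Row-greedy (each worker in turn takes its cheapest remaining task) gives 197 min, worse by 95.
Every other assignment is strictly worse.

Min total: 102 min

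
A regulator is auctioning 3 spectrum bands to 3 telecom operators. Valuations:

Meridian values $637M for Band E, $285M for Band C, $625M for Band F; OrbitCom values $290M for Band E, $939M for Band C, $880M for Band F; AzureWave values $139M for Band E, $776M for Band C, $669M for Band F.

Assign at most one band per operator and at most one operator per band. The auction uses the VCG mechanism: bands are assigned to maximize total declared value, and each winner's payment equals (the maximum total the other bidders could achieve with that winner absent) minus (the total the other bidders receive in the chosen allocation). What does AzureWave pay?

AzureWave pays $59M.

Efficient allocation: Meridian→Band E ($637M), OrbitCom→Band F ($880M), AzureWave→Band C ($776M); total welfare W = $2293M.
AzureWave receives Band C at value $776M, so the others get W − 776 = $1517M.
Without AzureWave: best allocation of the remaining 2 bidders over all 3 bands is Meridian→Band E ($637M), OrbitCom→Band C ($939M), total $1576M.
VCG payment = (others' best without AzureWave) − (others' welfare with AzureWave) = 1576 − 1517 = $59M.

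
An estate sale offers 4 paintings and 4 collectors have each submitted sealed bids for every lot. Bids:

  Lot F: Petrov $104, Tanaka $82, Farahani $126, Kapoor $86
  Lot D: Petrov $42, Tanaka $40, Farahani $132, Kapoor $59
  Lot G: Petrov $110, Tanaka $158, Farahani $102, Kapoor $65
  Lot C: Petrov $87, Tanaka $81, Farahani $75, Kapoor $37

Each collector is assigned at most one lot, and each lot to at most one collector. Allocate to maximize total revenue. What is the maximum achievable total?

Optimal: Petrov→Lot C ($87), Tanaka→Lot G ($158), Farahani→Lot D ($132), Kapoor→Lot F ($86) — total 87+158+132+86 = $463.
Max-entry greedy (repeatedly take the single best remaining cell) gives $431, worse by 32.

Maximum total: $463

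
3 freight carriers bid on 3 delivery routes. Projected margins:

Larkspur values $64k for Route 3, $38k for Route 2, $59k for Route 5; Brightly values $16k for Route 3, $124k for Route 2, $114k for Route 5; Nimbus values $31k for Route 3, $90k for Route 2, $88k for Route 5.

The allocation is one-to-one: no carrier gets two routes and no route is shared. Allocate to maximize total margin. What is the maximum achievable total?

Max total: $276k

Optimal: Larkspur→Route 3 ($64k), Brightly→Route 2 ($124k), Nimbus→Route 5 ($88k) — total 64+124+88 = $276k.
Swapping Nimbus↔Brightly (Nimbus→Route 2 $90k, Brightly→Route 5 $114k) loses 8.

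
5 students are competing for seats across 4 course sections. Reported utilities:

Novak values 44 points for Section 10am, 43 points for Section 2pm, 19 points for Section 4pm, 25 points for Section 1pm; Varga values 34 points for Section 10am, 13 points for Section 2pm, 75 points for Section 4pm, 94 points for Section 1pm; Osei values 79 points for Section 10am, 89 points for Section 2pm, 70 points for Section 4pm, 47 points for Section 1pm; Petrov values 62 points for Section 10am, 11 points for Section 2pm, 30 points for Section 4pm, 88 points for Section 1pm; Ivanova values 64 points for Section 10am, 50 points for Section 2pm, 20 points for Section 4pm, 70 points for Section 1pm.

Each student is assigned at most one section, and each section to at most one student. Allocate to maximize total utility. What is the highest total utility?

This is a one-to-one assignment (maximum-weight bipartite matching).
Optimal: Ivanova→Section 10am (64 points), Osei→Section 2pm (89 points), Varga→Section 4pm (75 points), Petrov→Section 1pm (88 points) — total 64+89+75+88 = 316 points.
Row-greedy (each student in turn takes its best remaining section) gives 257 points, worse by 59.
Next-best assignment: Novak→Section 10am, Osei→Section 2pm, Varga→Section 4pm, Petrov→Section 1pm = 296 points.
Swapping Ivanova↔Petrov (Ivanova→Section 1pm 70 points, Petrov→Section 10am 62 points) loses 20.
Every other assignment is strictly worse.

Maximum total: 316 points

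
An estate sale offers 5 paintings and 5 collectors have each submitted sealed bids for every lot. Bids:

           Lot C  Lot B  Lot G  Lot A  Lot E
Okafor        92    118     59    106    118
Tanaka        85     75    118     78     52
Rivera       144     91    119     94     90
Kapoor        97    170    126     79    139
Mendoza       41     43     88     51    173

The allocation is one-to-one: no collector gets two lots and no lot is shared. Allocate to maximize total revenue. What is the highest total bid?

Max total: $711

Optimal: Okafor→Lot A ($106), Tanaka→Lot G ($118), Rivera→Lot C ($144), Kapoor→Lot B ($170), Mendoza→Lot E ($173) — total 106+118+144+170+173 = $711.
Swapping Tanaka↔Mendoza (Tanaka→Lot E $52, Mendoza→Lot G $88) loses 151.
Checked against all permutations: $711 is optimal.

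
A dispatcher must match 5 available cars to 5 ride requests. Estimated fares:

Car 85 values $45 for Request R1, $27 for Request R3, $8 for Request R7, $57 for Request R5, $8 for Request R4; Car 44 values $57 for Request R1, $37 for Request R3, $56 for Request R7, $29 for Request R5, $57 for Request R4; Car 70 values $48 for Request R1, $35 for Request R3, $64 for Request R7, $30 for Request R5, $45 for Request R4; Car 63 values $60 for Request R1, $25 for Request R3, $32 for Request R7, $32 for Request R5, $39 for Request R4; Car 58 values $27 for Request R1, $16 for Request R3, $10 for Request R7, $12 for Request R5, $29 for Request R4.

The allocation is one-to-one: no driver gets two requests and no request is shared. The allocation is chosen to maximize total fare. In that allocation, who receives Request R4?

Treat this as an assignment problem: match each driver to one request.
Optimal: Car 85→Request R5 ($57), Car 44→Request R4 ($57), Car 70→Request R7 ($64), Car 63→Request R1 ($60), Car 58→Request R3 ($16) — total 57+57+64+60+16 = $254.
Column-greedy (each request in turn goes to its best remaining driver) gives $247, worse by 7.
Next-best assignment: Car 85→Request R5, Car 44→Request R3, Car 70→Request R7, Car 63→Request R1, Car 58→Request R4 = $247.
Every other assignment is strictly worse.
Car 44's own top request is Request R1 ($57), but forcing Car 44→Request R1 and reassigning the rest optimally gives only $233 — worse by 21.

Car 44 receives Request R4.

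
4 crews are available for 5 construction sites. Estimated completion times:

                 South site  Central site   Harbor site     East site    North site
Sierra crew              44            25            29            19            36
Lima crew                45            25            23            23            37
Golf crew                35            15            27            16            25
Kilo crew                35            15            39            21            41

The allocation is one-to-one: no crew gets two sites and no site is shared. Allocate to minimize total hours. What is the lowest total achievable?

Optimal: Sierra crew→East site (19 hours), Lima crew→Harbor site (23 hours), Golf crew→North site (25 hours), Kilo crew→Central site (15 hours) — total 19+23+25+15 = 82 hours.
Row-greedy (each crew in turn takes its cheapest remaining site) gives 92 hours, worse by 10.
Next-best assignment: Sierra crew→North site, Lima crew→Harbor site, Golf crew→East site, Kilo crew→Central site = 90 hours.
No other one-to-one assignment undercuts 82 hours.

Min total: 82 hours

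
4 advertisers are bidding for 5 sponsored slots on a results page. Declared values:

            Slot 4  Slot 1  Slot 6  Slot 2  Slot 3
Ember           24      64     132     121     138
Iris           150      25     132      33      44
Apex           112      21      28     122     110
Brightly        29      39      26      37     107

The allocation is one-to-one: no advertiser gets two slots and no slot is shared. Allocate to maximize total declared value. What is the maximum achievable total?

Maximum total: $511

Optimal: Ember→Slot 6 ($132), Iris→Slot 4 ($150), Apex→Slot 2 ($122), Brightly→Slot 3 ($107) — total 132+150+122+107 = $511.
Column-greedy (each slot in turn goes to its best remaining advertiser) gives $279, worse by 232.
Next-best assignment: Ember→Slot 2, Iris→Slot 6, Apex→Slot 4, Brightly→Slot 3 = $472.
Checked against all permutations: $511 is optimal.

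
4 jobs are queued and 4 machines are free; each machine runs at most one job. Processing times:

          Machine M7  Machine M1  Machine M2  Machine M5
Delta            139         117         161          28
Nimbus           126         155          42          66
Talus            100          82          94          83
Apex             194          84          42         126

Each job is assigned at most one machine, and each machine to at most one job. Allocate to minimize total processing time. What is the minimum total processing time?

This is the linear assignment problem.
Optimal: Delta→Machine M5 (28 min), Nimbus→Machine M2 (42 min), Talus→Machine M7 (100 min), Apex→Machine M1 (84 min) — total 28+42+100+84 = 254 min.
Min-entry greedy (repeatedly take the single cheapest remaining cell) gives 346 min, worse by 92.
Next-best assignment: Delta→Machine M5, Nimbus→Machine M7, Talus→Machine M1, Apex→Machine M2 = 278 min.
Checked against all permutations: 254 min is optimal.

Min total: 254 min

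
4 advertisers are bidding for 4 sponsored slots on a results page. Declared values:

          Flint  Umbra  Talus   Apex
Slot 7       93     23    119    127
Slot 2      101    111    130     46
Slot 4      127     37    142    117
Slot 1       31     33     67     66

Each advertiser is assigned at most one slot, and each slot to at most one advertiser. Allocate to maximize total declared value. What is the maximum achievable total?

Max total: $432

This is a one-to-one assignment (maximum-weight bipartite matching).
Optimal: Flint→Slot 4 ($127), Umbra→Slot 2 ($111), Talus→Slot 1 ($67), Apex→Slot 7 ($127) — total 127+111+67+127 = $432.
Max-entry greedy (repeatedly take the single best remaining cell) gives $411, worse by 21.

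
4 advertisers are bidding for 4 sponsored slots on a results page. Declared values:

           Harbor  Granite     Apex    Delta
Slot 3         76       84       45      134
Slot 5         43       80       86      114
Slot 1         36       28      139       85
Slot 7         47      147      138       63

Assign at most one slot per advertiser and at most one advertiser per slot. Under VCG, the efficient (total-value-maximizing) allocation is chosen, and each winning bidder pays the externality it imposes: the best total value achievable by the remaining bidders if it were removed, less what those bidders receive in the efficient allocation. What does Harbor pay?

Efficient allocation: Harbor→Slot 3 ($76), Granite→Slot 7 ($147), Apex→Slot 1 ($139), Delta→Slot 5 ($114); total welfare W = $476.
Harbor receives Slot 3 at value $76, so the others get W − 76 = $400.
Without Harbor: best allocation of the remaining 3 bidders over all 4 slots is Granite→Slot 7 ($147), Apex→Slot 1 ($139), Delta→Slot 3 ($134), total $420.
VCG payment = (others' best without Harbor) − (others' welfare with Harbor) = 420 − 400 = $20.

Harbor pays $20.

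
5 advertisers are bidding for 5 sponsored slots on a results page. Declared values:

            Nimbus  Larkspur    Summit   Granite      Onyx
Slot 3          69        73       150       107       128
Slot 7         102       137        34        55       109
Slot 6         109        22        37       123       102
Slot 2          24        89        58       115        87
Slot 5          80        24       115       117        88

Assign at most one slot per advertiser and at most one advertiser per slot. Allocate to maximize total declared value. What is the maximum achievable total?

Optimal: Nimbus→Slot 6 ($109), Larkspur→Slot 7 ($137), Summit→Slot 5 ($115), Granite→Slot 2 ($115), Onyx→Slot 3 ($128) — total 109+137+115+115+128 = $604.
Column-greedy (each slot in turn goes to its best remaining advertiser) gives $577, worse by 27.
Swapping Nimbus↔Onyx (Nimbus→Slot 3 $69, Onyx→Slot 6 $102) loses 66.
Checked against all permutations: $604 is optimal.

Max total: $604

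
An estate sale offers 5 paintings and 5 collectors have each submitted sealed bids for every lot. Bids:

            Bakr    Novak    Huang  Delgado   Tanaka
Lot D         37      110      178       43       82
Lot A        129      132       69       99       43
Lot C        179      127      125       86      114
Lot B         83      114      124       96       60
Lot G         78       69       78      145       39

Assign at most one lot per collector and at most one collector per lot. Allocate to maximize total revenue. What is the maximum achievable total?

Treat this as an assignment problem: match each collector to one lot.
Optimal: Bakr→Lot C ($179), Novak→Lot A ($132), Huang→Lot D ($178), Delgado→Lot G ($145), Tanaka→Lot B ($60) — total 179+132+178+145+60 = $694.
Column-greedy (each lot in turn goes to its best remaining collector) gives $624, worse by 70.

Max total: $694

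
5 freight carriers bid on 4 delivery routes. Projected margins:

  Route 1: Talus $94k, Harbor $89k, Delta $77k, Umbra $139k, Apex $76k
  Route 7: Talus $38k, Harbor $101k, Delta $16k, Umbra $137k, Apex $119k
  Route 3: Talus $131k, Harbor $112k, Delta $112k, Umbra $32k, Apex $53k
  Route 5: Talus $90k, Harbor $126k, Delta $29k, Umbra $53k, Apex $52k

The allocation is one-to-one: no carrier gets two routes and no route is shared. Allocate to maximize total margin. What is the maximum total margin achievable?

Maximum total: $515k

Optimal: Umbra→Route 1 ($139k), Apex→Route 7 ($119k), Talus→Route 3 ($131k), Harbor→Route 5 ($126k) — total 139+119+131+126 = $515k.
Row-greedy (each carrier in turn takes its best remaining route) gives $471k, worse by 44.
No other one-to-one assignment exceeds $515k.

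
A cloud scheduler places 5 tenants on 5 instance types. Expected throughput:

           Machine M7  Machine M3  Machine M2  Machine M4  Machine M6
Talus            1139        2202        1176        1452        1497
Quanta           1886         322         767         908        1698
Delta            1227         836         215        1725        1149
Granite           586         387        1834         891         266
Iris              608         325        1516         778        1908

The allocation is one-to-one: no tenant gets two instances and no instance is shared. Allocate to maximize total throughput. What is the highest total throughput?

Maximum total: 9555 ops/s

Optimal: Talus→Machine M3 (2202 ops/s), Quanta→Machine M7 (1886 ops/s), Delta→Machine M4 (1725 ops/s), Granite→Machine M2 (1834 ops/s), Iris→Machine M6 (1908 ops/s) — total 2202+1886+1725+1834+1908 = 9555 ops/s.
Next-best assignment: Talus→Machine M3, Quanta→Machine M4, Delta→Machine M7, Granite→Machine M2, Iris→Machine M6 = 8079 ops/s.
Swapping Iris↔Delta (Iris→Machine M4 778 ops/s, Delta→Machine M6 1149 ops/s) loses 1706.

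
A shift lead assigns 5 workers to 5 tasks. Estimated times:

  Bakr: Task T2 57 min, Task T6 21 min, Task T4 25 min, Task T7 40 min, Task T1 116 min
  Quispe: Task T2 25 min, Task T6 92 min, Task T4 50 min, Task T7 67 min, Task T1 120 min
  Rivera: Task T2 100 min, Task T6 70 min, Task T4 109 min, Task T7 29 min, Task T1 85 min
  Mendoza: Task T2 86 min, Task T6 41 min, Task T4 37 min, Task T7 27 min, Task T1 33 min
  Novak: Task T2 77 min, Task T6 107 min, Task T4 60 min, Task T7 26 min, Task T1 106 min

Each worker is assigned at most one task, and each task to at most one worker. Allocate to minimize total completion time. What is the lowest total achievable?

Minimum total: 168 min

This is a one-to-one assignment (minimum-cost bipartite matching).
Optimal: Bakr→Task T6 (21 min), Quispe→Task T2 (25 min), Rivera→Task T7 (29 min), Mendoza→Task T1 (33 min), Novak→Task T4 (60 min) — total 21+25+29+33+60 = 168 min.
Min-entry greedy (repeatedly take the single cheapest remaining cell) gives 214 min, worse by 46.
Next-best assignment: Bakr→Task T4, Quispe→Task T2, Rivera→Task T6, Mendoza→Task T1, Novak→Task T7 = 179 min.
Checked against all permutations: 168 min is optimal.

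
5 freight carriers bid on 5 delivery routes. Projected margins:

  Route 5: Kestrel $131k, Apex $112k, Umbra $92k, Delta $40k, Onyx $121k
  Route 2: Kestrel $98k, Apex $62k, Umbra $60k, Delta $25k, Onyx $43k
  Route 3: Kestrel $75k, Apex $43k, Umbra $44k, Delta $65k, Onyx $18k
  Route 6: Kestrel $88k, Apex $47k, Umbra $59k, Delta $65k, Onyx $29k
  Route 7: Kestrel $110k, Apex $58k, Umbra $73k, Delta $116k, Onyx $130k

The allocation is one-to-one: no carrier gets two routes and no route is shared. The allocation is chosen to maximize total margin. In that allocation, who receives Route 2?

This is a one-to-one assignment (maximum-weight bipartite matching).
Optimal: Kestrel→Route 2 ($98k), Apex→Route 5 ($112k), Umbra→Route 6 ($59k), Delta→Route 3 ($65k), Onyx→Route 7 ($130k) — total 98+112+59+65+130 = $464k.
Max-entry greedy (repeatedly take the single best remaining cell) gives $447k, worse by 17.
Next-best assignment: Kestrel→Route 6, Apex→Route 5, Umbra→Route 2, Delta→Route 3, Onyx→Route 7 = $455k.
Swapping Umbra↔Onyx (Umbra→Route 7 $73k, Onyx→Route 6 $29k) loses 87.
No other one-to-one assignment exceeds $464k.
Kestrel's own top route is Route 5 ($131k), but forcing Kestrel→Route 5 and reassigning the rest optimally gives only $447k — worse by 17.

Kestrel receives Route 2.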